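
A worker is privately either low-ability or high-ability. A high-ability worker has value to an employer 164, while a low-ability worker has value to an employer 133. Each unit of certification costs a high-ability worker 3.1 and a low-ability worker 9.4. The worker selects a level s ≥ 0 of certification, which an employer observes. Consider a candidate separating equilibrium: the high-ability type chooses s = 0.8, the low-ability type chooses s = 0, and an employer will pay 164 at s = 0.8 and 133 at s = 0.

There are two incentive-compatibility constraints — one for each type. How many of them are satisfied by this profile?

1

Low-ability type: stay at 0 → 133; mimic → 164 − 9.4 × 0.8 = 156.48. IC fails (133 < 156.48).
High-ability type: signal → 164 − 3.1 × 0.8 = 161.52; deviate to 0 → 133. IC holds (161.52 ≥ 133).
1 of 2 constraints hold, so this profile is not an equilibrium.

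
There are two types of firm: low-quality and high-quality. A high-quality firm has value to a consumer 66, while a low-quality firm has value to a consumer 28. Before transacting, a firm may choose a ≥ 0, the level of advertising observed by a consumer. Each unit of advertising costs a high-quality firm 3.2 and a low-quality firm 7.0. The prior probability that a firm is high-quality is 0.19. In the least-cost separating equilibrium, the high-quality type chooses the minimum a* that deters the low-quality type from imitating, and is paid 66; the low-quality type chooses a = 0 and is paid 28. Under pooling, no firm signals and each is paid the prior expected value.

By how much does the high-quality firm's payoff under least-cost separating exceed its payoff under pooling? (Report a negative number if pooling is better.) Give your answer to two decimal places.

13.41

Least-cost separating signal: a* solves 28 = 66 − 7.0·a*, so a* = (66 − 28)/7.0 ≈ 5.4286.
High-quality type's separating payoff: 66 − 3.2 × a* = 66 − 3.2 × (66 − 28)/7.0 = 66 − 121.6/7.0 ≈ 48.6286.
Pooling payoff: 0.19 × 66 + 0.81 × 28 = 35.22.
Difference: 48.6286 − 35.22 = 13.4086, i.e. 13.41 to two decimal places.
The high-quality type prefers to separate.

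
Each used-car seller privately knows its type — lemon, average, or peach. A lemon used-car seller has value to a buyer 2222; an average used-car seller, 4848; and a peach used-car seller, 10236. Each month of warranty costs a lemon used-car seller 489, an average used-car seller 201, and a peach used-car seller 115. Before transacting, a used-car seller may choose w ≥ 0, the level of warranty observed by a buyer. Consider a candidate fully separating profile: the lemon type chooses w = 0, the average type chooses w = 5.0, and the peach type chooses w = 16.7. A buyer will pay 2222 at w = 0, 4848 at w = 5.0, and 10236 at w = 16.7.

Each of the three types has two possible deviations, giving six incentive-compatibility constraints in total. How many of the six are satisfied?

Lemon (own payoff 2222): to w=5.0 gives 4848 − 489×5.0 = 2403 → profitable ✗; to w=16.7 gives 10236 − 489×16.7 = 2069.7 → no gain ✓.
Peach (own payoff 10236 − 115×16.7 = 8315.5): to w=0 gives 2222 → no gain ✓; to w=5.0 gives 4848 − 115×5.0 = 4273 → no gain ✓.
Average (own payoff 4848 − 201×5.0 = 3843): to w=0 gives 2222 → no gain ✓; to w=16.7 gives 10236 − 201×16.7 = 6879.3 → profitable ✗.
4 of the 6 constraints hold; not an equilibrium.

4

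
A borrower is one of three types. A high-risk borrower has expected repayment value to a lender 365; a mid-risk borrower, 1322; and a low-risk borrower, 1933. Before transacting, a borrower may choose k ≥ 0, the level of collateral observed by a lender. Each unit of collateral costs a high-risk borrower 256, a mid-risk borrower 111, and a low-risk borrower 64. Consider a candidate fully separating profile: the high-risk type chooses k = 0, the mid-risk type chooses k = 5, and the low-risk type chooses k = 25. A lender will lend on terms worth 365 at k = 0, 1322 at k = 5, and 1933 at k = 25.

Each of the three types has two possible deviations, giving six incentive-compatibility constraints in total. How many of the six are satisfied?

4

Mid-risk (own payoff 1322 − 111×5 = 767): to k=0 gives 365 → no gain ✓; to k=25 gives 1933 − 111×25 = -842 → no gain ✓.
Low-risk (own payoff 1933 − 64×25 = 333): to k=0 gives 365 → profitable ✗; to k=5 gives 1322 − 64×5 = 1002 → profitable ✗.
High-risk (own payoff 365): to k=5 gives 1322 − 256×5 = 42 → no gain ✓; to k=25 gives 1933 − 256×25 = -4467 → no gain ✓.
4 of the 6 constraints hold; not an equilibrium.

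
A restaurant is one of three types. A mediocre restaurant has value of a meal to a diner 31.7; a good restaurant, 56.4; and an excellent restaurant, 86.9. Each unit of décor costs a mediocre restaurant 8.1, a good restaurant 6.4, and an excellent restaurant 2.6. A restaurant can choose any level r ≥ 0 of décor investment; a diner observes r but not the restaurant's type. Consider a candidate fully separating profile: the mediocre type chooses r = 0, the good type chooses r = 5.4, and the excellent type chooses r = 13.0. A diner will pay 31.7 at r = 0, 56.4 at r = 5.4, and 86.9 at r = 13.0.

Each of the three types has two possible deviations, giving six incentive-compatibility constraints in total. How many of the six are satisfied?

5

Mediocre (own payoff 31.7): to r=5.4 gives 56.4 − 8.1×5.4 = 12.66 → no gain ✓; to r=13.0 gives 86.9 − 8.1×13.0 = -18.4 → no gain ✓.
Excellent (own payoff 86.9 − 2.6×13.0 = 53.1): to r=0 gives 31.7 → no gain ✓; to r=5.4 gives 56.4 − 2.6×5.4 = 42.36 → no gain ✓.
Good (own payoff 56.4 − 6.4×5.4 = 21.84): to r=0 gives 31.7 → profitable ✗; to r=13.0 gives 86.9 − 6.4×13.0 = 3.7 → no gain ✓.
5 of the 6 constraints hold; not an equilibrium.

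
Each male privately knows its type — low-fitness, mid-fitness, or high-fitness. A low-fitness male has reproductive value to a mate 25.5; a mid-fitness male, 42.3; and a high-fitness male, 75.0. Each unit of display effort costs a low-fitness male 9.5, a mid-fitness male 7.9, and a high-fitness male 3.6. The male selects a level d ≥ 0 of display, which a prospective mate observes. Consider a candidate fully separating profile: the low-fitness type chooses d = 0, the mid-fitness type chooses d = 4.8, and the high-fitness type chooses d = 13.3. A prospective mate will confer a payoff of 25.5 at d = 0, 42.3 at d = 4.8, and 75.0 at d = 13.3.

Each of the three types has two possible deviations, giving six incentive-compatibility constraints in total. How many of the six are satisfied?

5

Mid-fitness (own payoff 42.3 − 7.9×4.8 = 4.38): to d=0 gives 25.5 → profitable ✗; to d=13.3 gives 75.0 − 7.9×13.3 = -30.07 → no gain ✓.
High-fitness (own payoff 75.0 − 3.6×13.3 = 27.12): to d=0 gives 25.5 → no gain ✓; to d=4.8 gives 42.3 − 3.6×4.8 = 25.02 → no gain ✓.
Low-fitness (own payoff 25.5): to d=4.8 gives 42.3 − 9.5×4.8 = -3.3 → no gain ✓; to d=13.3 gives 75.0 − 9.5×13.3 = -51.35 → no gain ✓.
5 of the 6 constraints hold; not an equilibrium.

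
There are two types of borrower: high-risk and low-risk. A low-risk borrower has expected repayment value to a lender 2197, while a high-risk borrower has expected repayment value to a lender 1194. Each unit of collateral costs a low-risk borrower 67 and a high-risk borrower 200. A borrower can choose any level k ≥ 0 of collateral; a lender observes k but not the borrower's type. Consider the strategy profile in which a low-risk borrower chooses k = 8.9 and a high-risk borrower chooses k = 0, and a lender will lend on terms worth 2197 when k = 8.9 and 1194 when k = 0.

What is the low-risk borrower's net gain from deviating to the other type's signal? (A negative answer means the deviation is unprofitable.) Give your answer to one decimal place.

Playing k = 8.9 the low-risk borrower receives 2197 − 67 × 8.9 = 1600.7.
Deviating to k = 0 yields 1194 instead.
Gain from deviating: 1194 − 1600.7 = -406.7.
The gain is negative, so the low-risk type's incentive-compatibility constraint is satisfied.

-406.7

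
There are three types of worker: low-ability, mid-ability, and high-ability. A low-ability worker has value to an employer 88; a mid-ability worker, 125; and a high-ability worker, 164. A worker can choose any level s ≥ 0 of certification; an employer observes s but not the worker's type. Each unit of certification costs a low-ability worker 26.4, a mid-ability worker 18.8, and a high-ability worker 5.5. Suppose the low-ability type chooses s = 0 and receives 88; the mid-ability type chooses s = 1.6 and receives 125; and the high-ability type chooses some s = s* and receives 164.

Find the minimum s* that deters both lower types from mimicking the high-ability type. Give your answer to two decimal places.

Low-ability type (on-path payoff 88) won't mimic when 88 ≥ 164 − 26.4·s*, i.e. s* ≥ 2.88.
Mid-ability type (on-path payoff 125 − 18.8×1.6 = 94.92) won't mimic when 94.92 ≥ 164 − 18.8·s*, i.e. s* ≥ 3.67.
Both must hold, so s* = max(2.88, 3.67) = 3.67. The mid-ability type's constraint binds.

3.67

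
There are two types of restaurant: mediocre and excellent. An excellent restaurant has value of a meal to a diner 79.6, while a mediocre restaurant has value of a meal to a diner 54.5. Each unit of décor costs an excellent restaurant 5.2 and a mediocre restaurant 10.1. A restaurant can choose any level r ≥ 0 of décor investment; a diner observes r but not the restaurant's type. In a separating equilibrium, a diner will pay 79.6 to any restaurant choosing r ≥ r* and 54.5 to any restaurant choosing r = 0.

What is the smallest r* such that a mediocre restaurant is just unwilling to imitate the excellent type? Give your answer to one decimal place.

A mediocre restaurant choosing r = 0 receives 54.5.
Imitating at r* instead would pay 79.6 at cost 10.1·r*, netting 79.6 − 10.1·r*.
Indifference: 54.5 = 79.6 − 10.1·r*, so r* = (79.6 − 54.5) / 10.1 ≈ 2.5.
At r* the mediocre type's incentive constraint just binds; the excellent type strictly prefers r* since its per-unit cost is lower.

2.5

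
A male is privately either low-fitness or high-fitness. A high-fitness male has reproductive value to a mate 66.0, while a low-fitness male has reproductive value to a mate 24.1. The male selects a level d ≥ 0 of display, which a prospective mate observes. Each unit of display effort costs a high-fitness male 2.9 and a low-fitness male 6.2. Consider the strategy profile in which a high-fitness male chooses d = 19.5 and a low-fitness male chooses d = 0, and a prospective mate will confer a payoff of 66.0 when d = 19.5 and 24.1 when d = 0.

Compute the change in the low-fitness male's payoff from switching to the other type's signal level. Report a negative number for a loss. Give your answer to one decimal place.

-79.0

Playing d = 0 the low-fitness male receives 24.1.
Deviating to d = 19.5 brings payment 66.0 at cost 6.2 × 19.5 = 120.9, netting -54.9.
Gain from deviating: -54.9 − 24.1 = -79.0.
The gain is negative, so the low-fitness type's incentive-compatibility constraint is satisfied.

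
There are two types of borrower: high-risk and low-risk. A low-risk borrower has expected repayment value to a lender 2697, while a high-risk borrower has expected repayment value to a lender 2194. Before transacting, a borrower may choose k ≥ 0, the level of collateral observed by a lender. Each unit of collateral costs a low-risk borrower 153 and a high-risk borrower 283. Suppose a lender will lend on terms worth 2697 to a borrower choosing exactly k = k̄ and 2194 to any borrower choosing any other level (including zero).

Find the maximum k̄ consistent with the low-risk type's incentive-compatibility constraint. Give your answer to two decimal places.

3.29

Choosing k̄ yields the low-risk type 2697 − 153·k̄; choosing zero yields 2194.
The low-risk type is indifferent at 2697 − 153·k̄ = 2194, i.e. k̄ = (2697 − 2194) / 153 ≈ 3.29.
For any k̄ above 3.29 the low-risk type would rather pool at zero, so separation collapses.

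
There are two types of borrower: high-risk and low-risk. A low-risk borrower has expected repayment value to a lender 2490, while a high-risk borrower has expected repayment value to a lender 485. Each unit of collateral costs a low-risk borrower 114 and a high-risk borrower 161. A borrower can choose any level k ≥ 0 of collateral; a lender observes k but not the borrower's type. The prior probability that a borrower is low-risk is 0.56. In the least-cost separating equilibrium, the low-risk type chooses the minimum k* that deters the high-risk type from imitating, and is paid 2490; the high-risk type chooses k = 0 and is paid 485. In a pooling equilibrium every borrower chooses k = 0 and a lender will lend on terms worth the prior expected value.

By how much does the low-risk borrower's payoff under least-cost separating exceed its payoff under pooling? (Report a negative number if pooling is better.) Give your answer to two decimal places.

Least-cost separating signal: k* solves 485 = 2490 − 161·k*, so k* = (2490 − 485)/161 ≈ 12.4534.
Low-risk type's separating payoff: 2490 − 114 × k* = 2490 − 114 × (2490 − 485)/161 = 2490 − 228570/161 ≈ 1070.3106.
Pooling payoff: 0.56 × 2490 + 0.44 × 485 = 1607.8.
Difference: 1070.3106 − 1607.8 = -537.4894, i.e. -537.49 to two decimal places.
The low-risk type would prefer the pooling outcome.

-537.49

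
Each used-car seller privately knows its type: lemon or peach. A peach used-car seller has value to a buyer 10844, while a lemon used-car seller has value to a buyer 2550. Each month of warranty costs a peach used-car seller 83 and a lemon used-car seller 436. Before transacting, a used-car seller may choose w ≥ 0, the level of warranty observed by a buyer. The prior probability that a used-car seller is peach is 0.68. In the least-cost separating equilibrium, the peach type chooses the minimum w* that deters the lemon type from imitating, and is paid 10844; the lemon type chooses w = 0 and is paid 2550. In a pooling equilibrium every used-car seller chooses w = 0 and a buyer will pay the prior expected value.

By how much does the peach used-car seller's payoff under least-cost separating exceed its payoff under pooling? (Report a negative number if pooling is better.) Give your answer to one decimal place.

Least-cost separating signal: w* solves 2550 = 10844 − 436·w*, so w* = (10844 − 2550)/436 ≈ 19.0229.
Peach type's separating payoff: 10844 − 83 × w* = 10844 − 83 × (10844 − 2550)/436 = 10844 − 688402/436 ≈ 9265.096.
Pooling payoff: 0.68 × 10844 + 0.32 × 2550 = 8189.92.
Difference: 9265.096 − 8189.92 = 1075.176, i.e. 1075.2 to one decimal place.
The peach type prefers to separate.

1075.2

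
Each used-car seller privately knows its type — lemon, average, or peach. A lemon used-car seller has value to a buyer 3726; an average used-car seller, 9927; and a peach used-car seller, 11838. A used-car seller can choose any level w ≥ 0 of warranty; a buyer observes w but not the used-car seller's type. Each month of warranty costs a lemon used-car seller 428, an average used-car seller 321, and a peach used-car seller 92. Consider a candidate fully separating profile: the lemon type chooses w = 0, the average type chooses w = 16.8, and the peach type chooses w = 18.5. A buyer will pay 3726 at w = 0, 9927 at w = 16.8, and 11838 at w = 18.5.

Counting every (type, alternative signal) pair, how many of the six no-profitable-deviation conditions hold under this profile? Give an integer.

4

Average (own payoff 9927 − 321×16.8 = 4534.2): to w=0 gives 3726 → no gain ✓; to w=18.5 gives 11838 − 321×18.5 = 5899.5 → profitable ✗.
Lemon (own payoff 3726): to w=16.8 gives 9927 − 428×16.8 = 2736.6 → no gain ✓; to w=18.5 gives 11838 − 428×18.5 = 3920 → profitable ✗.
Peach (own payoff 11838 − 92×18.5 = 10136): to w=0 gives 3726 → no gain ✓; to w=16.8 gives 9927 − 92×16.8 = 8381.4 → no gain ✓.
4 of the 6 constraints hold; not an equilibrium.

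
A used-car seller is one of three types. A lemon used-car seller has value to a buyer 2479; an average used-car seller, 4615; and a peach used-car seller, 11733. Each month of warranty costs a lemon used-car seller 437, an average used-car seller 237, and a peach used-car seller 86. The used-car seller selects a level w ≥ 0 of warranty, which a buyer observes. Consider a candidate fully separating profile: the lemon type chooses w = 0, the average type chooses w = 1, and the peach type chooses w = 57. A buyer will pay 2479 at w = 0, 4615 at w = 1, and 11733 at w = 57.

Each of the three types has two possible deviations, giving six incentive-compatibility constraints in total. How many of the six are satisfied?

5

Peach (own payoff 11733 − 86×57 = 6831): to w=0 gives 2479 → no gain ✓; to w=1 gives 4615 − 86×1 = 4529 → no gain ✓.
Average (own payoff 4615 − 237×1 = 4378): to w=0 gives 2479 → no gain ✓; to w=57 gives 11733 − 237×57 = -1776 → no gain ✓.
Lemon (own payoff 2479): to w=1 gives 4615 − 437×1 = 4178 → profitable ✗; to w=57 gives 11733 − 437×57 = -13176 → no gain ✓.
5 of the 6 constraints hold; not an equilibrium.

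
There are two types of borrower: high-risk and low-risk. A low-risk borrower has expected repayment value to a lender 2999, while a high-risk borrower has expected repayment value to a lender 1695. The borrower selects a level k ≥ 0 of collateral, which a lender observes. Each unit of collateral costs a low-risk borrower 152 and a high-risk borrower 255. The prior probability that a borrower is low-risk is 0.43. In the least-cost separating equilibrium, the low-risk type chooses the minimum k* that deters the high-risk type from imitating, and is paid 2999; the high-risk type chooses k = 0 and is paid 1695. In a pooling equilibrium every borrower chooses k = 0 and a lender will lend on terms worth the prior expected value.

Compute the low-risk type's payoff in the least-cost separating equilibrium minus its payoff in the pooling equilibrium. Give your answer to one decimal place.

-34.0

Least-cost separating signal: k* solves 1695 = 2999 − 255·k*, so k* = (2999 − 1695)/255 ≈ 5.1137.
Low-risk type's separating payoff: 2999 − 152 × k* = 2999 − 152 × (2999 − 1695)/255 = 2999 − 198208/255 ≈ 2221.714.
Pooling payoff: 0.43 × 2999 + 0.57 × 1695 = 2255.72.
Difference: 2221.714 − 2255.72 = -34.006, i.e. -34.0 to one decimal place.
The low-risk type would prefer the pooling outcome.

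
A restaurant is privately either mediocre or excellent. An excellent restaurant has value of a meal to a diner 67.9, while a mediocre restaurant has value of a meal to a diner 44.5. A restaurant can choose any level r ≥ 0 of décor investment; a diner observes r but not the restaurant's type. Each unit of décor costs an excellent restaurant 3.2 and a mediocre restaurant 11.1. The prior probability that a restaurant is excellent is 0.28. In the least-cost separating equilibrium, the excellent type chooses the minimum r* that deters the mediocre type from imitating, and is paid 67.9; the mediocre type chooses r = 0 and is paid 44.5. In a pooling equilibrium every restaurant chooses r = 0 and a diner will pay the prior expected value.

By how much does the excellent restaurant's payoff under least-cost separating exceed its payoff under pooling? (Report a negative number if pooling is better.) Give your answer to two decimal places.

10.10

Least-cost separating signal: r* solves 44.5 = 67.9 − 11.1·r*, so r* = (67.9 − 44.5)/11.1 ≈ 2.1081.
Excellent type's separating payoff: 67.9 − 3.2 × r* = 67.9 − 3.2 × (67.9 − 44.5)/11.1 = 67.9 − 74.88/11.1 ≈ 61.1541.
Pooling payoff: 0.28 × 67.9 + 0.72 × 44.5 = 51.052.
Difference: 61.1541 − 51.052 = 10.1021, i.e. 10.10 to two decimal places.
The excellent type prefers to separate.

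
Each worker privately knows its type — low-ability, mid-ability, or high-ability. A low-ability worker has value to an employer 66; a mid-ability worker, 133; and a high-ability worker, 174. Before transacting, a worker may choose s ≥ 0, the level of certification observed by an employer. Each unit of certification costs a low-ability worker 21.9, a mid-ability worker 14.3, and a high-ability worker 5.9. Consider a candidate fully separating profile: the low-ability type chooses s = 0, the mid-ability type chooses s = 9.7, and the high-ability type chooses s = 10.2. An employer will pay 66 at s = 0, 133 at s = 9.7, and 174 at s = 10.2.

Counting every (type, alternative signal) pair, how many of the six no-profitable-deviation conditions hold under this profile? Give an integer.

4

Mid-ability (own payoff 133 − 14.3×9.7 = -5.71): to s=0 gives 66 → profitable ✗; to s=10.2 gives 174 − 14.3×10.2 = 28.14 → profitable ✗.
High-ability (own payoff 174 − 5.9×10.2 = 113.82): to s=0 gives 66 → no gain ✓; to s=9.7 gives 133 − 5.9×9.7 = 75.77 → no gain ✓.
Low-ability (own payoff 66): to s=9.7 gives 133 − 21.9×9.7 = -79.43 → no gain ✓; to s=10.2 gives 174 − 21.9×10.2 = -49.38 → no gain ✓.
4 of the 6 constraints hold; not an equilibrium.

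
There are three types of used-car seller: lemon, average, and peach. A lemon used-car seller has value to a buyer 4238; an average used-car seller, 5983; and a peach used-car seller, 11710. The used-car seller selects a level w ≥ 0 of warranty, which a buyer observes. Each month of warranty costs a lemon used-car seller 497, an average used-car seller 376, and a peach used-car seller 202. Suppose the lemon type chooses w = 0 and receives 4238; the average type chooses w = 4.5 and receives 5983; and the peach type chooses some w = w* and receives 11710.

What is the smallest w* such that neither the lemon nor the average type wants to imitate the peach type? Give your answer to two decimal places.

Lemon type (on-path payoff 4238) won't mimic when 4238 ≥ 11710 − 497·w*, i.e. w* ≥ 15.03.
Average type (on-path payoff 5983 − 376×4.5 = 4291) won't mimic when 4291 ≥ 11710 − 376·w*, i.e. w* ≥ 19.73.
Both must hold, so w* = max(15.03, 19.73) = 19.73. The average type's constraint binds.

19.73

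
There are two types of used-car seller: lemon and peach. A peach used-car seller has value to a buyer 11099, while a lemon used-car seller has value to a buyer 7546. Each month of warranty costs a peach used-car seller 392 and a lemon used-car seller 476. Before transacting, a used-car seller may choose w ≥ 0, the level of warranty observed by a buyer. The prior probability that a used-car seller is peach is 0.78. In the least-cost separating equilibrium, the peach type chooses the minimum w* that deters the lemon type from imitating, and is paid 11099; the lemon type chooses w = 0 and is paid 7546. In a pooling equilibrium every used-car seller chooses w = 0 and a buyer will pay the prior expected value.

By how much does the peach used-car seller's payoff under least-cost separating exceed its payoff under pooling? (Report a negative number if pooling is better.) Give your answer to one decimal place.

-2144.3

Least-cost separating signal: w* solves 7546 = 11099 − 476·w*, so w* = (11099 − 7546)/476 ≈ 7.4643.
Peach type's separating payoff: 11099 − 392 × w* = 11099 − 392 × (11099 − 7546)/476 = 11099 − 1392776/476 = 8173.
Pooling payoff: 0.78 × 11099 + 0.22 × 7546 = 10317.34.
Difference: 8173 − 10317.34 = -2144.34, i.e. -2144.3 to one decimal place.
The peach type would prefer the pooling outcome.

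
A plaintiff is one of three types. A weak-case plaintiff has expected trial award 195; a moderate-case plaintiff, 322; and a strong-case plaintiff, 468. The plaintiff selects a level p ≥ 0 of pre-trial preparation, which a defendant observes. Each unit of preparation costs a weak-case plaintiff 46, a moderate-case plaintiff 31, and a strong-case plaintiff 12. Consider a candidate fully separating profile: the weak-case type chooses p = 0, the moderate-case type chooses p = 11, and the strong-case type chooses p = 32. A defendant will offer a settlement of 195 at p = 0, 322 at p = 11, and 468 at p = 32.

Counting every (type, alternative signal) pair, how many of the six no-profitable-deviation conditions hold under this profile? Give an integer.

3

Weak-case (own payoff 195): to p=11 gives 322 − 46×11 = -184 → no gain ✓; to p=32 gives 468 − 46×32 = -1004 → no gain ✓.
Strong-case (own payoff 468 − 12×32 = 84): to p=0 gives 195 → profitable ✗; to p=11 gives 322 − 12×11 = 190 → profitable ✗.
Moderate-case (own payoff 322 − 31×11 = -19): to p=0 gives 195 → profitable ✗; to p=32 gives 468 − 31×32 = -524 → no gain ✓.
3 of the 6 constraints hold; not an equilibrium.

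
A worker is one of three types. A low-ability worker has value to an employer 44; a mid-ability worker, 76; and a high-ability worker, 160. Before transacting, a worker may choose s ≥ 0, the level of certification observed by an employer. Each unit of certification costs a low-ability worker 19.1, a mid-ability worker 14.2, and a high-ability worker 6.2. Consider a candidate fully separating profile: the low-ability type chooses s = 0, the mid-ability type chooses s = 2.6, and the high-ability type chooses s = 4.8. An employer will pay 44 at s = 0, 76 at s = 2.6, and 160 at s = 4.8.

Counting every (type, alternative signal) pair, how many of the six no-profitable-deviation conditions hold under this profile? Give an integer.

3

High-ability (own payoff 160 − 6.2×4.8 = 130.24): to s=0 gives 44 → no gain ✓; to s=2.6 gives 76 − 6.2×2.6 = 59.88 → no gain ✓.
Low-ability (own payoff 44): to s=2.6 gives 76 − 19.1×2.6 = 26.34 → no gain ✓; to s=4.8 gives 160 − 19.1×4.8 = 68.32 → profitable ✗.
Mid-ability (own payoff 76 − 14.2×2.6 = 39.08): to s=0 gives 44 → profitable ✗; to s=4.8 gives 160 − 14.2×4.8 = 91.84 → profitable ✗.
3 of the 6 constraints hold; not an equilibrium.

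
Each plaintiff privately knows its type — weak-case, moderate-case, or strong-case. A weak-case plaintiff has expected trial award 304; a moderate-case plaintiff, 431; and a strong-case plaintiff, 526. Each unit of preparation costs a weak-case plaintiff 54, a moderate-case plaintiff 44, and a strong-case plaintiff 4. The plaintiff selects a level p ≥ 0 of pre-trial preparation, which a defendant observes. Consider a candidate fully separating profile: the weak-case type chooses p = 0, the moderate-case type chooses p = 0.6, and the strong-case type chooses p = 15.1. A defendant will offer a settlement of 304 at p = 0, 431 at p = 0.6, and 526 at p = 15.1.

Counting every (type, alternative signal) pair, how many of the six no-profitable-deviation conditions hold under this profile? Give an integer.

5

Strong-case (own payoff 526 − 4×15.1 = 465.6): to p=0 gives 304 → no gain ✓; to p=0.6 gives 431 − 4×0.6 = 428.6 → no gain ✓.
Weak-case (own payoff 304): to p=0.6 gives 431 − 54×0.6 = 398.6 → profitable ✗; to p=15.1 gives 526 − 54×15.1 = -289.4 → no gain ✓.
Moderate-case (own payoff 431 − 44×0.6 = 404.6): to p=0 gives 304 → no gain ✓; to p=15.1 gives 526 − 44×15.1 = -138.4 → no gain ✓.
5 of the 6 constraints hold; not an equilibrium.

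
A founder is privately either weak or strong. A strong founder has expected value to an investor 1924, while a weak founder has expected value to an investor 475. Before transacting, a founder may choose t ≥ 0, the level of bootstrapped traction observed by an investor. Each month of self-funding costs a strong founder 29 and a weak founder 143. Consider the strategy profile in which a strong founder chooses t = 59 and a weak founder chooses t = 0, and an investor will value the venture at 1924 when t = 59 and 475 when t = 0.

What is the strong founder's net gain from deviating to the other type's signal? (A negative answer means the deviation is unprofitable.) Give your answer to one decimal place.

262.0

Playing t = 59 the strong founder receives 1924 − 29 × 59 = 213.
Deviating to t = 0 yields 475 instead.
Gain from deviating: 475 − 213 = 262.0.
The gain is positive, so the strong type's incentive-compatibility constraint is violated — this profile is not a separating equilibrium.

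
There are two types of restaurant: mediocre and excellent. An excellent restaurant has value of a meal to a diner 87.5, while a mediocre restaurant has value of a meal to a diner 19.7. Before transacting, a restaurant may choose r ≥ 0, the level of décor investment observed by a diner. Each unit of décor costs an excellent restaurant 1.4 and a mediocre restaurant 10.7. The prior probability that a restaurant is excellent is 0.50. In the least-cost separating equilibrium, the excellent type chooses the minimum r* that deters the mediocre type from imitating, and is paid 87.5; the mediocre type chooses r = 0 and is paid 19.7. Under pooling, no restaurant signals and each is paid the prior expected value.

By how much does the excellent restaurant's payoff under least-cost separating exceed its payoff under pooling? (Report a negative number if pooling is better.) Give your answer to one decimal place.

Least-cost separating signal: r* solves 19.7 = 87.5 − 10.7·r*, so r* = (87.5 − 19.7)/10.7 ≈ 6.3364.
Excellent type's separating payoff: 87.5 − 1.4 × r* = 87.5 − 1.4 × (87.5 − 19.7)/10.7 = 87.5 − 94.92/10.7 ≈ 78.629.
Pooling payoff: 0.50 × 87.5 + 0.50 × 19.7 = 53.6.
Difference: 78.629 − 53.6 = 25.029, i.e. 25.0 to one decimal place.
The excellent type prefers to separate.

25.0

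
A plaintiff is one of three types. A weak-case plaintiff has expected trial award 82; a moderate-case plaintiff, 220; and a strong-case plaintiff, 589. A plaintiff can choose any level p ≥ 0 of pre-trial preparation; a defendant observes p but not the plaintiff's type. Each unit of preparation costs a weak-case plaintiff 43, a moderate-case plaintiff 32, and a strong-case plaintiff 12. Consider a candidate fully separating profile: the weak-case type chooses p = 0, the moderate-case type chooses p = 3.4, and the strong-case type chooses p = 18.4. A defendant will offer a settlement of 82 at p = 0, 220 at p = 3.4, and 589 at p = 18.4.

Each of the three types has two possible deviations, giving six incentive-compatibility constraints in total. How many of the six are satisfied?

Weak-case (own payoff 82): to p=3.4 gives 220 − 43×3.4 = 73.8 → no gain ✓; to p=18.4 gives 589 − 43×18.4 = -202.2 → no gain ✓.
Moderate-case (own payoff 220 − 32×3.4 = 111.2): to p=0 gives 82 → no gain ✓; to p=18.4 gives 589 − 32×18.4 = 0.2 → no gain ✓.
Strong-case (own payoff 589 − 12×18.4 = 368.2): to p=0 gives 82 → no gain ✓; to p=3.4 gives 220 − 12×3.4 = 179.2 → no gain ✓.
6 of the 6 constraints hold; this profile is a separating equilibrium.

6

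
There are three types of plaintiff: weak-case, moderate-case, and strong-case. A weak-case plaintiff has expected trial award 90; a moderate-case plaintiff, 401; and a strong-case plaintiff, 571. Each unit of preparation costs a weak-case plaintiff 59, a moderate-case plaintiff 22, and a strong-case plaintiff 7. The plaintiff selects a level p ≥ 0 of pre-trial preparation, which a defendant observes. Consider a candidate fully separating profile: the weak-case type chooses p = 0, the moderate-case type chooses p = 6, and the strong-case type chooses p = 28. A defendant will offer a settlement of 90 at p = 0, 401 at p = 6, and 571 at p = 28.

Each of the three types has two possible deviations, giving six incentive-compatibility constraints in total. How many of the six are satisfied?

Weak-case (own payoff 90): to p=6 gives 401 − 59×6 = 47 → no gain ✓; to p=28 gives 571 − 59×28 = -1081 → no gain ✓.
Moderate-case (own payoff 401 − 22×6 = 269): to p=0 gives 90 → no gain ✓; to p=28 gives 571 − 22×28 = -45 → no gain ✓.
Strong-case (own payoff 571 − 7×28 = 375): to p=0 gives 90 → no gain ✓; to p=6 gives 401 − 7×6 = 359 → no gain ✓.
6 of the 6 constraints hold; this profile is a separating equilibrium.

6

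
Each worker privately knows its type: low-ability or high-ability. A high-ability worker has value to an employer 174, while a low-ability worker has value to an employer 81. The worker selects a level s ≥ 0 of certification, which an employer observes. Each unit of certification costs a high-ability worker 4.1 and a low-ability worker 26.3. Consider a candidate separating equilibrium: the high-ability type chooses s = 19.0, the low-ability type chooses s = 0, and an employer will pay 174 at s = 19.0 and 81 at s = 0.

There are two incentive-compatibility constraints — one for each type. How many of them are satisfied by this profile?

Low-ability type: stay at 0 → 81; mimic → 174 − 26.3 × 19.0 = -325.7. IC holds (81 ≥ -325.7).
High-ability type: signal → 174 − 4.1 × 19.0 = 96.1; deviate to 0 → 81. IC holds (96.1 ≥ 81).
2 of 2 constraints hold, so this is a separating equilibrium.

2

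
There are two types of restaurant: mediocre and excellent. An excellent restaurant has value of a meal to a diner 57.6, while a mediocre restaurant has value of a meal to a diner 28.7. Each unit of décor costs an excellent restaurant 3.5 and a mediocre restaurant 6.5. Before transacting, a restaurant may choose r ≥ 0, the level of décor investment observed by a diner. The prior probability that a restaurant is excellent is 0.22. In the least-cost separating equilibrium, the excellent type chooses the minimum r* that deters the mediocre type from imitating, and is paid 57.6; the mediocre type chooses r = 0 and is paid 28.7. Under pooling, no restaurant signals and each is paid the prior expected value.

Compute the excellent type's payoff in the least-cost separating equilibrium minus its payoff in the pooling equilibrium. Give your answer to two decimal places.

Least-cost separating signal: r* solves 28.7 = 57.6 − 6.5·r*, so r* = (57.6 − 28.7)/6.5 ≈ 4.4462.
Excellent type's separating payoff: 57.6 − 3.5 × r* = 57.6 − 3.5 × (57.6 − 28.7)/6.5 = 57.6 − 101.15/6.5 ≈ 42.0385.
Pooling payoff: 0.22 × 57.6 + 0.78 × 28.7 = 35.058.
Difference: 42.0385 − 35.058 = 6.9805, i.e. 6.98 to two decimal places.
The excellent type prefers to separate.

6.98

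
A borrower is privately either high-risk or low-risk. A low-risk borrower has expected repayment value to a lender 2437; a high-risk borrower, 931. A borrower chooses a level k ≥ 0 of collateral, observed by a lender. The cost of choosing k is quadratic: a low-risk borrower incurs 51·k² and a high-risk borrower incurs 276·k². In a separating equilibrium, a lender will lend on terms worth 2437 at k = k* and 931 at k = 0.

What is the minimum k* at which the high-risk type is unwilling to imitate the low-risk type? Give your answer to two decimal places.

The high-risk type at k = 0 receives 931; imitating at k* yields 2437 − 276·k*².
Indifference: 931 = 2437 − 276·k*², so k*² = (2437 − 931) / 276 ≈ 5.4565.
k* = √5.4565 ≈ 2.34.

2.34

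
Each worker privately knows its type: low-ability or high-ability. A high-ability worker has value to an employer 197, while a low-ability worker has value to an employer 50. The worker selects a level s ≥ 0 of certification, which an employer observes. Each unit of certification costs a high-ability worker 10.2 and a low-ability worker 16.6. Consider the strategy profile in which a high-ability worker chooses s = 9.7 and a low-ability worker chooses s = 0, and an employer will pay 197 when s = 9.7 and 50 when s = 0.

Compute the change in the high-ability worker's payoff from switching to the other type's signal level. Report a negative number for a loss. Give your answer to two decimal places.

Playing s = 9.7 the high-ability worker receives 197 − 10.2 × 9.7 = 98.06.
Deviating to s = 0 yields 50 instead.
Gain from deviating: 50 − 98.06 = -48.06.
The gain is negative, so the high-ability type's incentive-compatibility constraint is satisfied.

-48.06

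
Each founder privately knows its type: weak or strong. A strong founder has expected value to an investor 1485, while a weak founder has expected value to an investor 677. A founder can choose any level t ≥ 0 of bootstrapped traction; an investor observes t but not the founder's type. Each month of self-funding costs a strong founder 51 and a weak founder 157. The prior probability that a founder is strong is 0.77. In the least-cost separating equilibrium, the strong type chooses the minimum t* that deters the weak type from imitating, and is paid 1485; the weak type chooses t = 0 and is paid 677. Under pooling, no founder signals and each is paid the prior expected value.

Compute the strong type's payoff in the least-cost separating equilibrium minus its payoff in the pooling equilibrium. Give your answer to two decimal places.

-76.63

Least-cost separating signal: t* solves 677 = 1485 − 157·t*, so t* = (1485 − 677)/157 ≈ 5.1465.
Strong type's separating payoff: 1485 − 51 × t* = 1485 − 51 × (1485 − 677)/157 = 1485 − 41208/157 ≈ 1222.5287.
Pooling payoff: 0.77 × 1485 + 0.23 × 677 = 1299.16.
Difference: 1222.5287 − 1299.16 = -76.6313, i.e. -76.63 to two decimal places.
The strong type would prefer the pooling outcome.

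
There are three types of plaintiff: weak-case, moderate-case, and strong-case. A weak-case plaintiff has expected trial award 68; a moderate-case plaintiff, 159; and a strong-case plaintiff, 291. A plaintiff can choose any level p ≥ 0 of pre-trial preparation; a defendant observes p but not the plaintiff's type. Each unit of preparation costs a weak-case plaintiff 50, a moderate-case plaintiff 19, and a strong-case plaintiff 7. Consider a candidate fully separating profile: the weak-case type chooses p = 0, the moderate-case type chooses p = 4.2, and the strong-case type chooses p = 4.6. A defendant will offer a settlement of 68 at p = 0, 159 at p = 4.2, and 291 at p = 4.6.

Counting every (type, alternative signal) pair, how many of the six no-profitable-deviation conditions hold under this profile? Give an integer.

Moderate-case (own payoff 159 − 19×4.2 = 79.2): to p=0 gives 68 → no gain ✓; to p=4.6 gives 291 − 19×4.6 = 203.6 → profitable ✗.
Strong-case (own payoff 291 − 7×4.6 = 258.8): to p=0 gives 68 → no gain ✓; to p=4.2 gives 159 − 7×4.2 = 129.6 → no gain ✓.
Weak-case (own payoff 68): to p=4.2 gives 159 − 50×4.2 = -51 → no gain ✓; to p=4.6 gives 291 − 50×4.6 = 61 → no gain ✓.
5 of the 6 constraints hold; not an equilibrium.

5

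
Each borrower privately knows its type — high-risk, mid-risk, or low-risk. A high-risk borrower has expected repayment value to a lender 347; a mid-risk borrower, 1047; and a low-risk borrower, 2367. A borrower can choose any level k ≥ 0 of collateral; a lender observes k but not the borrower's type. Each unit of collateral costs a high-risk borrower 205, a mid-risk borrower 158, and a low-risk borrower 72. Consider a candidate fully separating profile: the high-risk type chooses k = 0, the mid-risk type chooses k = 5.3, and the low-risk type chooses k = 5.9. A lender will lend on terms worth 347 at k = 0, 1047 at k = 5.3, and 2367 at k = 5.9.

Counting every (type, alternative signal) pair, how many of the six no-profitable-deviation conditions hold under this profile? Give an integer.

3

Low-risk (own payoff 2367 − 72×5.9 = 1942.2): to k=0 gives 347 → no gain ✓; to k=5.3 gives 1047 − 72×5.3 = 665.4 → no gain ✓.
Mid-risk (own payoff 1047 − 158×5.3 = 209.6): to k=0 gives 347 → profitable ✗; to k=5.9 gives 2367 − 158×5.9 = 1434.8 → profitable ✗.
High-risk (own payoff 347): to k=5.3 gives 1047 − 205×5.3 = -39.5 → no gain ✓; to k=5.9 gives 2367 − 205×5.9 = 1157.5 → profitable ✗.
3 of the 6 constraints hold; not an equilibrium.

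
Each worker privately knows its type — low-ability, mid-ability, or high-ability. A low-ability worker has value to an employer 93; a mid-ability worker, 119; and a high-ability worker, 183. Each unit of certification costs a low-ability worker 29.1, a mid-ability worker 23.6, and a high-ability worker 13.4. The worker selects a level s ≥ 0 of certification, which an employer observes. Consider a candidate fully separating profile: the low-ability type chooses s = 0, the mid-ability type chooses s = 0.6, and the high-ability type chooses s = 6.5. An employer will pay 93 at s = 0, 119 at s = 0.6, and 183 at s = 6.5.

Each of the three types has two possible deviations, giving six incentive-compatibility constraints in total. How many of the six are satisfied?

High-ability (own payoff 183 − 13.4×6.5 = 95.9): to s=0 gives 93 → no gain ✓; to s=0.6 gives 119 − 13.4×0.6 = 110.96 → profitable ✗.
Mid-ability (own payoff 119 − 23.6×0.6 = 104.84): to s=0 gives 93 → no gain ✓; to s=6.5 gives 183 − 23.6×6.5 = 29.6 → no gain ✓.
Low-ability (own payoff 93): to s=0.6 gives 119 − 29.1×0.6 = 101.54 → profitable ✗; to s=6.5 gives 183 − 29.1×6.5 = -6.15 → no gain ✓.
4 of the 6 constraints hold; not an equilibrium.

4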